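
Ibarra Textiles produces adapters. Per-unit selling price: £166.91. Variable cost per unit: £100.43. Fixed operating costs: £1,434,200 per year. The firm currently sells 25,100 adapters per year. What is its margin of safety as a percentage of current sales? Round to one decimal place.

Unit CM = price − variable cost = £166.91 − £100.43 = £66.48. Break-even units = £1,434,200 ÷ £66.48 = 21,573.41; break-even revenue = 21,573.41 × £166.91 = £3,600,817.12.
Actual sales revenue = 25,100 × £166.91 = £4,189,441.00.
Margin of safety = (£4,189,441.00 − £3,600,817.12) ÷ £4,189,441.00 = 14.1%.

14.1%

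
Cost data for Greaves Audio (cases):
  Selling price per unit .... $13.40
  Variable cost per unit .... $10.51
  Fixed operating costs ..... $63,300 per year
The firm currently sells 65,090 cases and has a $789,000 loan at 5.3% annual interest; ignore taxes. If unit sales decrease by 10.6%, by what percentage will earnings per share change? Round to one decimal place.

-24.0%

Contribution at this volume is 65,090 × $2.89 = $188,110.10.
EBIT = $188,110.10 − $63,300 = $124,810.10.
After interest of $41,817.00, pre-tax earnings = $82,993.10.
DCL = total CM / (EBIT − I) = $188,110.10 / $82,993.10 = 2.2666.
EPS therefore changes by 2.2666 × (-10.6%) = -24.0%.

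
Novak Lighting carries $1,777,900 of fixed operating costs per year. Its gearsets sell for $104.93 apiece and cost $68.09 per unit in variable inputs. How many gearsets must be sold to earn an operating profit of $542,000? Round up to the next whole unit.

Each unit contributes $104.93 − $68.09 = $36.84.
Need Q such that Q × $36.84 − $1,777,900 = $542,000, i.e. Q = $2,319,900 / $36.84 = 62,972.31 → 62,973.

62,973 gearsets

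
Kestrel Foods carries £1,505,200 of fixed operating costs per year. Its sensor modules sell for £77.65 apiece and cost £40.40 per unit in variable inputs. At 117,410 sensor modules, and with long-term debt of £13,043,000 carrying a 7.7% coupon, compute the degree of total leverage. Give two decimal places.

At 117,410 units, contribution = 117,410 × £37.25 = £4,373,522.50.
Subtracting fixed costs: EBIT = £4,373,522.50 − £1,505,200 = £2,868,322.50. Interest = £1,004,311.00, so EBIT − I = £1,864,011.50.
Degree of total leverage = total CM / (EBIT − interest) = £4,373,522.50 / £1,864,011.50 = 2.3463.

2.35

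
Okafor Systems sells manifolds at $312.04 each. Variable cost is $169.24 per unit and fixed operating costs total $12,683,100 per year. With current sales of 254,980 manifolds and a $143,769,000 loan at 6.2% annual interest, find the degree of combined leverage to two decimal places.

Contribution at this volume is 254,980 × $142.80 = $36,411,144.00.
EBIT = $36,411,144.00 − $12,683,100 = $23,728,044.00. Interest = $8,913,678.00.
DOL = $36,411,144.00 ÷ $23,728,044.00 = 1.5345; DFL = $23,728,044.00 ÷ $14,814,366.00 = 1.6017.
Combined leverage = 1.5345 × 1.6017 = 2.4578.

2.46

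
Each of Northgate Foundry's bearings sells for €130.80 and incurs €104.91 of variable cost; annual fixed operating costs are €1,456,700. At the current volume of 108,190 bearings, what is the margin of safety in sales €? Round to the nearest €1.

Contribution margin per unit = €130.80 − €104.91 = €25.89. Break-even units = €1,456,700 ÷ €25.89 = 56,264.97; break-even revenue = 56,264.97 × €130.80 = €7,359,457.71.
Current sales = 108,190 × €130.80 = €14,151,252.00.
Margin of safety = €14,151,252.00 − €7,359,457.71 = €6,791,794.

€6,791,794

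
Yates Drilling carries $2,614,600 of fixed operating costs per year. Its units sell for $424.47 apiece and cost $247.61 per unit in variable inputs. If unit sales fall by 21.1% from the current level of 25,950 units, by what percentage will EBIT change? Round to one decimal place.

Contribution at this volume is 25,950 × $176.86 = $4,589,517.00.
Operating income = contribution − fixed costs = $4,589,517.00 − $2,614,600 = $1,974,917.00.
Degree of operating leverage = $4,589,517.00 / $1,974,917.00 = 2.3239.
Operating income changes by 2.3239 × -21.1% = -49.0%.

-49.0%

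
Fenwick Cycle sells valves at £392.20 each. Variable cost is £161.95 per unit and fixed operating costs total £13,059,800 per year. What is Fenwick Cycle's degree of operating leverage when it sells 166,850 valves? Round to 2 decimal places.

Total contribution margin = 166,850 × £230.25 = £38,417,212.50.
Subtracting fixed costs: EBIT = £38,417,212.50 − £13,059,800 = £25,357,412.50.
So DOL = total CM / EBIT = £38,417,212.50 / £25,357,412.50 = 1.5150.

1.52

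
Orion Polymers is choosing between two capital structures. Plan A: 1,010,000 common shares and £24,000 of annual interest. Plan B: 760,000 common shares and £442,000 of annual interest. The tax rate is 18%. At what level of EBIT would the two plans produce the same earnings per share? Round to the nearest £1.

At indifference, (EBIT − 24,000)(1 − t)/1,010,000 = (EBIT − 442,000)(1 − t)/760,000.
The (1 − t) factor cancels: (EBIT − 24,000) × 760,000 = (EBIT − 442,000) × 1,010,000.
EBIT × (1,010,000 − 760,000) = 442,000 × 1,010,000 − 24,000 × 760,000 = 428,180,000,000, so EBIT = 428,180,000,000 ÷ 250,000 = 1,712,720.00.

£1,712,720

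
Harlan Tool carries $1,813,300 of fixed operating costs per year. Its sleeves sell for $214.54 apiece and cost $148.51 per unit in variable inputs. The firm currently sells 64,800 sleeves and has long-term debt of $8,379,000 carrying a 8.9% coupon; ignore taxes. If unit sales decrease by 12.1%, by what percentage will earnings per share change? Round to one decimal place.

-30.1%

At 64,800 units, contribution = 64,800 × $66.03 = $4,278,744.00.
EBIT = $4,278,744.00 − $1,813,300 = $2,465,444.00.
After interest of $745,731.00, pre-tax earnings = $1,719,713.00.
Degree of combined leverage = contribution ÷ (EBIT − I) = $4,278,744.00 ÷ $1,719,713.00 = 2.4881.
EPS therefore changes by 2.4881 × (-12.1%) = -30.1%.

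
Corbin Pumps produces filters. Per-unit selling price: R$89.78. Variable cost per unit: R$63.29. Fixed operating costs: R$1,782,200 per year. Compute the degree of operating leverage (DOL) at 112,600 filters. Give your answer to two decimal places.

2.48

Total contribution margin = 112,600 × R$26.49 = R$2,982,774.00.
EBIT = R$2,982,774.00 − R$1,782,200 = R$1,200,574.00.
Degree of operating leverage = R$2,982,774.00 / R$1,200,574.00 = 2.4845.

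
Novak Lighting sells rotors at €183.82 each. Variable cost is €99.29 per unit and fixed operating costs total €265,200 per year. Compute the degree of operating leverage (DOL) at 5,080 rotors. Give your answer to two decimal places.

At 5,080 units, contribution = 5,080 × €84.53 = €429,412.40.
EBIT = €429,412.40 − €265,200 = €164,212.40.
DOL = contribution ÷ EBIT = €429,412.40 ÷ €164,212.40 = 2.6150.

2.61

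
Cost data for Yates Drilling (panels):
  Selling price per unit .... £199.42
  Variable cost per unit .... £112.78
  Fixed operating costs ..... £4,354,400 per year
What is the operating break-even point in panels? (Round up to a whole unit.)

50,259 panels

Unit CM = price − variable cost = £199.42 − £112.78 = £86.64.
Units to break even: £4,354,400 ÷ £86.64 = 50,258.54, rounded up to 50,259.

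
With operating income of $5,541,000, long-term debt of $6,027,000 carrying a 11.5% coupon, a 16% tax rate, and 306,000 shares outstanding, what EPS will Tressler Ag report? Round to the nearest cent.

Pre-tax income = $5,541,000 − $693,105.00 = $4,847,895.00.
Net income = $4,847,895.00 × (1 − 0.16) = $4,072,231.80.
Per share: $4,072,231.80 / 306,000 shares = $13.31.

$13.31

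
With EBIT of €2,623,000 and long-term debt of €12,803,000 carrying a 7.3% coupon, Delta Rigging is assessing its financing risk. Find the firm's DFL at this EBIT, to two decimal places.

Annual interest charges come to €934,619.00.
DFL = EBIT ÷ (EBIT − I) = €2,623,000 ÷ (€2,623,000 − €934,619.00) = €2,623,000 ÷ €1,688,381.00 = 1.5536.

1.55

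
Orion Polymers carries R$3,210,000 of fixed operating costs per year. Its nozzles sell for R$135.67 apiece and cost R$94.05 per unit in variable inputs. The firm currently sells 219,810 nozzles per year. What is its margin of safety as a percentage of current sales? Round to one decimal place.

Each unit contributes R$135.67 − R$94.05 = R$41.62. Break-even units = R$3,210,000 ÷ R$41.62 = 77,126.38; break-even revenue = 77,126.38 × R$135.67 = R$10,463,736.18.
Actual sales revenue = 219,810 × R$135.67 = R$29,821,622.70.
Margin of safety = (R$29,821,622.70 − R$10,463,736.18) ÷ R$29,821,622.70 = 64.9%.

64.9%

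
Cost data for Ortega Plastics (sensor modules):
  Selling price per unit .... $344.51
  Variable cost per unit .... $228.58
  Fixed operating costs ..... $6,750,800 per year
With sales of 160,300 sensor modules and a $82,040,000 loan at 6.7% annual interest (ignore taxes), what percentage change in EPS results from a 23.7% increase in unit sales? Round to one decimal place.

+69.5%

Contribution at this volume is 160,300 × $115.93 = $18,583,579.00.
Subtracting fixed costs: EBIT = $18,583,579.00 − $6,750,800 = $11,832,779.00.
Interest = $5,496,680.00, so EBIT − I = $6,336,099.00.
Degree of combined leverage = contribution ÷ (EBIT − I) = $18,583,579.00 ÷ $6,336,099.00 = 2.9330.
EPS therefore changes by 2.9330 × (+23.7%) = +69.5%.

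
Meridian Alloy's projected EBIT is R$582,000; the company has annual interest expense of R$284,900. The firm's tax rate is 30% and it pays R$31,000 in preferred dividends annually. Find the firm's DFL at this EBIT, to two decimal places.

2.30

Interest = R$284,900.00.
Pre-tax preferred-dividend burden = R$31,000 ÷ (1 − 0.30) = R$44,285.71.
DFL = EBIT ÷ [EBIT − I − D_p/(1−t)] = R$582,000 ÷ [R$582,000 − R$284,900.00 − R$44,285.71] = R$582,000 ÷ R$252,814.29 = 2.3021.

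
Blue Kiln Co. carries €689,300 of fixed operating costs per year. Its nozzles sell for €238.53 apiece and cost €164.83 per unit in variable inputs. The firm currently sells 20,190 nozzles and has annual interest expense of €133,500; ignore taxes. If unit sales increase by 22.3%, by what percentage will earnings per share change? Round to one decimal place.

Total contribution margin = 20,190 × €73.70 = €1,488,003.00.
EBIT = €1,488,003.00 − €689,300 = €798,703.00.
After interest of €133,500.00, pre-tax earnings = €665,203.00.
DCL = total CM / (EBIT − I) = €1,488,003.00 / €665,203.00 = 2.2369.
EPS therefore changes by 2.2369 × (+22.3%) = +49.9%.

+49.9%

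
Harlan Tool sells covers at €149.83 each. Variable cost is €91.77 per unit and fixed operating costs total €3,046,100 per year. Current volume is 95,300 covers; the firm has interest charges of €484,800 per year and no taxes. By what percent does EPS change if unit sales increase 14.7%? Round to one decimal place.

+40.6%

Contribution at this volume is 95,300 × €58.06 = €5,533,118.00.
Operating income = contribution − fixed costs = €5,533,118.00 − €3,046,100 = €2,487,018.00.
Interest = €484,800.00, so EBIT − I = €2,002,218.00.
DCL = total CM / (EBIT − I) = €5,533,118.00 / €2,002,218.00 = 2.7635.
%ΔEPS = DCL × %ΔSales = 2.7635 × +14.7% = +40.6%.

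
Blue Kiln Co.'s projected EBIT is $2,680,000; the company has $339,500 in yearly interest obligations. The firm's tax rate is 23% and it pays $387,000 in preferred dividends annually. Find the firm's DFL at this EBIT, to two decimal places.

1.46

Interest = $339,500.00.
Preferred dividends grossed up pre-tax: $387,000 / (1 − 0.23) = $502,597.40.
DFL = EBIT ÷ [EBIT − I − D_p/(1−t)] = $2,680,000 ÷ [$2,680,000 − $339,500.00 − $502,597.40] = $2,680,000 ÷ $1,837,902.60 = 1.4582.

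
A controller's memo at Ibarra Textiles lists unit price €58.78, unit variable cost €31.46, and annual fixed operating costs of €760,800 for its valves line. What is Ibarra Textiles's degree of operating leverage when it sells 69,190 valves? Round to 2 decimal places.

1.67

Contribution at this volume is 69,190 × €27.32 = €1,890,270.80.
Operating income = contribution − fixed costs = €1,890,270.80 − €760,800 = €1,129,470.80.
DOL = contribution ÷ EBIT = €1,890,270.80 ÷ €1,129,470.80 = 1.6736.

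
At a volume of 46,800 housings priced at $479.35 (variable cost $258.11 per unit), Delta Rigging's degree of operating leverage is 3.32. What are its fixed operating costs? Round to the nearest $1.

$7,235,348

At 46,800 units, contribution = 46,800 × $221.24 = $10,354,032.00.
DOL = contribution / EBIT, so EBIT = $10,354,032.00 / 3.32 = $3,118,684.34.
Fixed costs = CM − EBIT = $10,354,032.00 − $3,118,684.34 = $7,235,348.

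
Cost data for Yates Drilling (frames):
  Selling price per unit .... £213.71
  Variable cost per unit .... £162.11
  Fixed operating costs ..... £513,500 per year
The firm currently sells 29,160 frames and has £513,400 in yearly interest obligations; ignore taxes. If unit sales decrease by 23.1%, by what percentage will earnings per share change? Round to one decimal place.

Contribution at this volume is 29,160 × £51.60 = £1,504,656.00.
Subtracting fixed costs: EBIT = £1,504,656.00 − £513,500 = £991,156.00.
After interest of £513,400.00, pre-tax earnings = £477,756.00.
DCL = total CM / (EBIT − I) = £1,504,656.00 / £477,756.00 = 3.1494.
EPS therefore changes by 3.1494 × (-23.1%) = -72.8%.

-72.8%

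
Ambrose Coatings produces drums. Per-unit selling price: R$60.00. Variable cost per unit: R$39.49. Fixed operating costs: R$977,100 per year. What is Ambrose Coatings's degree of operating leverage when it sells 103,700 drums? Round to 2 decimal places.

Total contribution margin = 103,700 × R$20.51 = R$2,126,887.00.
EBIT = R$2,126,887.00 − R$977,100 = R$1,149,787.00.
DOL = contribution ÷ EBIT = R$2,126,887.00 ÷ R$1,149,787.00 = 1.8498.

1.85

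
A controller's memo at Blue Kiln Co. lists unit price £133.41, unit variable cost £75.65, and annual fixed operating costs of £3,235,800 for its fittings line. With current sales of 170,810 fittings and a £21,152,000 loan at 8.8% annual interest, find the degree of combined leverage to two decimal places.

2.07

At 170,810 units, contribution = 170,810 × £57.76 = £9,865,985.60.
EBIT = £9,865,985.60 − £3,235,800 = £6,630,185.60. Interest = £1,861,376.00, so EBIT − I = £4,768,809.60.
Degree of total leverage = total CM / (EBIT − interest) = £9,865,985.60 / £4,768,809.60 = 2.0689.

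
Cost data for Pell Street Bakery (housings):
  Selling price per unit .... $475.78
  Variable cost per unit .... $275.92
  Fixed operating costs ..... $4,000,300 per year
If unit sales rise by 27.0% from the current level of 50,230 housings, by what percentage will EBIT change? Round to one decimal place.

Total contribution margin = 50,230 × $199.86 = $10,038,967.80.
EBIT = $10,038,967.80 − $4,000,300 = $6,038,667.80.
DOL = contribution ÷ EBIT = $10,038,967.80 ÷ $6,038,667.80 = 1.6624.
%ΔEBIT = DOL × %ΔSales = 1.6624 × +27.0% = +44.9%.

+44.9%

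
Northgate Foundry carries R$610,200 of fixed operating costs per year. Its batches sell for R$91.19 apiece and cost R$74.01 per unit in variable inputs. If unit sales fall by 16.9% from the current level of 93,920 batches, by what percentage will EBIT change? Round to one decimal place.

-27.2%

At 93,920 units, contribution = 93,920 × R$17.18 = R$1,613,545.60.
EBIT = R$1,613,545.60 − R$610,200 = R$1,003,345.60.
So DOL = total CM / EBIT = R$1,613,545.60 / R$1,003,345.60 = 1.6082.
Operating income changes by 1.6082 × -16.9% = -27.2%.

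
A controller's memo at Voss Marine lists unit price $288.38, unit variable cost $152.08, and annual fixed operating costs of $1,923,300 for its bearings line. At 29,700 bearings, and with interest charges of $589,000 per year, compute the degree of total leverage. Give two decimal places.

2.64

Total contribution margin = 29,700 × $136.30 = $4,048,110.00.
Operating income = contribution − fixed costs = $4,048,110.00 − $1,923,300 = $2,124,810.00. Interest = $589,000.00, so EBIT − I = $1,535,810.00.
Degree of total leverage = total CM / (EBIT − interest) = $4,048,110.00 / $1,535,810.00 = 2.6358.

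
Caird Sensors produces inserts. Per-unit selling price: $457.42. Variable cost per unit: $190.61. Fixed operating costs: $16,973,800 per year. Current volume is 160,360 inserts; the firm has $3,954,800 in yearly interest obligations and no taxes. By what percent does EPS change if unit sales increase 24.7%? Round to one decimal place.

+48.4%

Contribution at this volume is 160,360 × $266.81 = $42,785,651.60.
Subtracting fixed costs: EBIT = $42,785,651.60 − $16,973,800 = $25,811,851.60.
After interest of $3,954,800.00, pre-tax earnings = $21,857,051.60.
Degree of combined leverage = contribution ÷ (EBIT − I) = $42,785,651.60 ÷ $21,857,051.60 = 1.9575.
%ΔEPS = DCL × %ΔSales = 1.9575 × +24.7% = +48.4%.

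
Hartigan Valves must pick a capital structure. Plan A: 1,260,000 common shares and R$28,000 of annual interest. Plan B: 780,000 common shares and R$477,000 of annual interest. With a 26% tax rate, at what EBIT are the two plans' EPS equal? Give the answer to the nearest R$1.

At indifference, (EBIT − 28,000)(1 − t)/1,260,000 = (EBIT − 477,000)(1 − t)/780,000.
Cancelling (1 − t) and cross-multiplying: 780,000·(EBIT − 28,000) = 1,260,000·(EBIT − 477,000).
EBIT × (1,260,000 − 780,000) = 477,000 × 1,260,000 − 28,000 × 780,000 = 579,180,000,000, so EBIT = 579,180,000,000 ÷ 480,000 = 1,206,625.00.

R$1,206,625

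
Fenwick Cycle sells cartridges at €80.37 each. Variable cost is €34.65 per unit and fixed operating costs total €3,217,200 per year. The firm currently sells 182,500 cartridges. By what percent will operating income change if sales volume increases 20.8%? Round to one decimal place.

+33.9%

At 182,500 units, contribution = 182,500 × €45.72 = €8,343,900.00.
EBIT = €8,343,900.00 − €3,217,200 = €5,126,700.00.
DOL = contribution ÷ EBIT = €8,343,900.00 ÷ €5,126,700.00 = 1.6275.
So EBIT moves 1.6275 × (+20.8%) = +33.9%.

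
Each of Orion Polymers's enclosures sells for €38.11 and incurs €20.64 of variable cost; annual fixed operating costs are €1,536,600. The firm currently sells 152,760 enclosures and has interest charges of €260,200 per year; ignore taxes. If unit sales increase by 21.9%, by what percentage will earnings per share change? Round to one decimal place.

Total contribution margin = 152,760 × €17.47 = €2,668,717.20.
Subtracting fixed costs: EBIT = €2,668,717.20 − €1,536,600 = €1,132,117.20.
After interest of €260,200.00, pre-tax earnings = €871,917.20.
Degree of combined leverage = contribution ÷ (EBIT − I) = €2,668,717.20 ÷ €871,917.20 = 3.0607.
EPS therefore changes by 3.0607 × (+21.9%) = +67.0%.

+67.0%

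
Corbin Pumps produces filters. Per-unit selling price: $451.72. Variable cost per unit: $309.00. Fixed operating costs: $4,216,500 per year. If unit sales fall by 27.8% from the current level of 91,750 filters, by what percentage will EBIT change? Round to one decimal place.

At 91,750 units, contribution = 91,750 × $142.72 = $13,094,560.00.
Subtracting fixed costs: EBIT = $13,094,560.00 − $4,216,500 = $8,878,060.00.
DOL = contribution ÷ EBIT = $13,094,560.00 ÷ $8,878,060.00 = 1.4749.
%ΔEBIT = DOL × %ΔSales = 1.4749 × -27.8% = -41.0%.

-41.0%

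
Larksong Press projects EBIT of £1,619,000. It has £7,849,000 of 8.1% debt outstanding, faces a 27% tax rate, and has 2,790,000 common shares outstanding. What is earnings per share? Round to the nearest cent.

Pre-tax income = £1,619,000 − £635,769.00 = £983,231.00.
After tax at 27%: net income = £983,231.00 × 0.73 = £717,758.63.
EPS = £717,758.63 ÷ 2,790,000 = £0.26.

£0.26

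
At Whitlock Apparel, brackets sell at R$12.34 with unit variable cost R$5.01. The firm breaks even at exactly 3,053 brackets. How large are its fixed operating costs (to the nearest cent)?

Contribution margin per unit = R$12.34 − R$5.01 = R$7.33.
Fixed costs = break-even units × CM = 3,053 × R$7.33 = R$22,378.49.

R$22,378.49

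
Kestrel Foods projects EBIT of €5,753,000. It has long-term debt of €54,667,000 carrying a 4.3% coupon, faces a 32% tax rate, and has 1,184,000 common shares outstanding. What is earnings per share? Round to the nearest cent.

€1.95

Interest = €2,350,681.00, so EBT = €5,753,000 − €2,350,681.00 = €3,402,319.00.
Net income = €3,402,319.00 × (1 − 0.32) = €2,313,576.92.
Per share: €2,313,576.92 / 1,184,000 shares = €1.95.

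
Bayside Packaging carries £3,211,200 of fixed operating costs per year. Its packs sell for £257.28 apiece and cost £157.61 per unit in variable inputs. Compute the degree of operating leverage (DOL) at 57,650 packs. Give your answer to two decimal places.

At 57,650 units, contribution = 57,650 × £99.67 = £5,745,975.50.
Subtracting fixed costs: EBIT = £5,745,975.50 − £3,211,200 = £2,534,775.50.
So DOL = total CM / EBIT = £5,745,975.50 / £2,534,775.50 = 2.2669.

2.27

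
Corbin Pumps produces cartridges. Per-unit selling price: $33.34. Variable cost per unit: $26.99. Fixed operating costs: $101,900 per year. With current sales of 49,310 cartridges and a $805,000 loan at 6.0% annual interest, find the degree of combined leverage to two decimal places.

Total contribution margin = 49,310 × $6.35 = $313,118.50.
Operating income = contribution − fixed costs = $313,118.50 − $101,900 = $211,218.50. Interest = $48,300.00.
DOL = $313,118.50 ÷ $211,218.50 = 1.4824; DFL = $211,218.50 ÷ $162,918.50 = 1.2965.
DCL = DOL × DFL = 1.4824 × 1.2965 = 1.9219.

1.92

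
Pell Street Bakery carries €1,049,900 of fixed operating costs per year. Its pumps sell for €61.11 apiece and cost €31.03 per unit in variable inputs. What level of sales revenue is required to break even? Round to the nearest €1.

€2,132,958

Contribution margin per unit = €61.11 − €31.03 = €30.08, a CM ratio of €30.08 ÷ €61.11 = 0.4922.
Break-even sales = FC ÷ CM ratio = €1,049,900 × €61.11 / €30.08 = €2,132,958.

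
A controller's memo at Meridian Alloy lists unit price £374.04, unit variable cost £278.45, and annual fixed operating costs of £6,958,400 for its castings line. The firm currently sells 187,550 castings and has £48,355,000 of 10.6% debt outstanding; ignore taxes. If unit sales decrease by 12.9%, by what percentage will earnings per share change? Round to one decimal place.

-39.6%

At 187,550 units, contribution = 187,550 × £95.59 = £17,927,904.50.
Operating income = contribution − fixed costs = £17,927,904.50 − £6,958,400 = £10,969,504.50.
After interest of £5,125,630.00, pre-tax earnings = £5,843,874.50.
DCL = total CM / (EBIT − I) = £17,927,904.50 / £5,843,874.50 = 3.0678.
EPS therefore changes by 3.0678 × (-12.9%) = -39.6%.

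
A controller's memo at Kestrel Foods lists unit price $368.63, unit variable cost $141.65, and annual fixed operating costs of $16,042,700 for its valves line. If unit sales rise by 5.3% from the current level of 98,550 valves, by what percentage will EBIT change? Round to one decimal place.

Total contribution margin = 98,550 × $226.98 = $22,368,879.00.
Operating income = contribution − fixed costs = $22,368,879.00 − $16,042,700 = $6,326,179.00.
Degree of operating leverage = $22,368,879.00 / $6,326,179.00 = 3.5359.
So EBIT moves 3.5359 × (+5.3%) = +18.7%.

+18.7%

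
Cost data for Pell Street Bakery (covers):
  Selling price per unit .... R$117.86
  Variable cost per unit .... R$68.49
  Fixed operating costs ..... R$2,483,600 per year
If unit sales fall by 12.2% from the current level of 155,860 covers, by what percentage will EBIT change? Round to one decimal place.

Contribution at this volume is 155,860 × R$49.37 = R$7,694,808.20.
Subtracting fixed costs: EBIT = R$7,694,808.20 − R$2,483,600 = R$5,211,208.20.
Degree of operating leverage = R$7,694,808.20 / R$5,211,208.20 = 1.4766.
%ΔEBIT = DOL × %ΔSales = 1.4766 × -12.2% = -18.0%.

-18.0%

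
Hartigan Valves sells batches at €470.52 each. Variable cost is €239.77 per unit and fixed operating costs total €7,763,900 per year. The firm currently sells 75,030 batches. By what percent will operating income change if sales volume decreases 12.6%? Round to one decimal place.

Contribution at this volume is 75,030 × €230.75 = €17,313,172.50.
EBIT = €17,313,172.50 − €7,763,900 = €9,549,272.50.
So DOL = total CM / EBIT = €17,313,172.50 / €9,549,272.50 = 1.8130.
So EBIT moves 1.8130 × (-12.6%) = -22.8%.

-22.8%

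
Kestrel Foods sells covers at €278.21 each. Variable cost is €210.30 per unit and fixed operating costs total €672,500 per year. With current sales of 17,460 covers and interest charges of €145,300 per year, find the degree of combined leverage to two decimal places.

3.22

At 17,460 units, contribution = 17,460 × €67.91 = €1,185,708.60.
EBIT = €1,185,708.60 − €672,500 = €513,208.60. Interest = €145,300.00, so EBIT − I = €367,908.60.
Degree of total leverage = total CM / (EBIT − interest) = €1,185,708.60 / €367,908.60 = 3.2228.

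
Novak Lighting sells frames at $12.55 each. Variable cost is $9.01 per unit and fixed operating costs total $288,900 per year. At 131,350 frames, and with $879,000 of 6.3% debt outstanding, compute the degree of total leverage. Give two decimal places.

3.85

Total contribution margin = 131,350 × $3.54 = $464,979.00.
EBIT = $464,979.00 − $288,900 = $176,079.00. Interest = $55,377.00.
DOL = $464,979.00 ÷ $176,079.00 = 2.6407; DFL = $176,079.00 ÷ $120,702.00 = 1.4588.
Combined leverage = 2.6407 × 1.4588 = 3.8523.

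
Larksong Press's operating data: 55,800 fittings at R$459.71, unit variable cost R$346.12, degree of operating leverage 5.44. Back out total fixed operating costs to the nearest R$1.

R$5,173,189

At 55,800 units, contribution = 55,800 × R$113.59 = R$6,338,322.00.
Since DOL = CM ÷ EBIT, EBIT = R$6,338,322.00 ÷ 5.44 = R$1,165,132.72.
And FC = contribution − EBIT = R$6,338,322.00 − R$1,165,132.72 = R$5,173,189.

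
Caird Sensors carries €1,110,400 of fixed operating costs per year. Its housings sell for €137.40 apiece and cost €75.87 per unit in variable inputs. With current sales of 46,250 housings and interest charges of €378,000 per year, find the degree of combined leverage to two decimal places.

Total contribution margin = 46,250 × €61.53 = €2,845,762.50.
EBIT = €2,845,762.50 − €1,110,400 = €1,735,362.50. Interest = €378,000.00, so EBIT − I = €1,357,362.50.
Degree of total leverage = total CM / (EBIT − interest) = €2,845,762.50 / €1,357,362.50 = 2.0965.

2.10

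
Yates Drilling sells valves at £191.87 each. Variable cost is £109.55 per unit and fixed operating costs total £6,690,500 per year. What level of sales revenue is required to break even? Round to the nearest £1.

£15,594,099

Contribution margin per unit = £191.87 − £109.55 = £82.32, a CM ratio of £82.32 ÷ £191.87 = 0.4290.
Break-even revenue = fixed costs × price ÷ CM = £6,690,500 × £191.87 ÷ £82.32 = £15,594,099.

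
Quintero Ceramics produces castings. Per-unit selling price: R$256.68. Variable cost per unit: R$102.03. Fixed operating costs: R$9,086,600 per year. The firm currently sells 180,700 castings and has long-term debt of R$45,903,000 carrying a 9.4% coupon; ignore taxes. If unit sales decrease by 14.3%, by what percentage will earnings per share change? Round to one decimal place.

Total contribution margin = 180,700 × R$154.65 = R$27,945,255.00.
EBIT = R$27,945,255.00 − R$9,086,600 = R$18,858,655.00.
After interest of R$4,314,882.00, pre-tax earnings = R$14,543,773.00.
DCL = total CM / (EBIT − I) = R$27,945,255.00 / R$14,543,773.00 = 1.9215.
%ΔEPS = DCL × %ΔSales = 1.9215 × -14.3% = -27.5%.

-27.5%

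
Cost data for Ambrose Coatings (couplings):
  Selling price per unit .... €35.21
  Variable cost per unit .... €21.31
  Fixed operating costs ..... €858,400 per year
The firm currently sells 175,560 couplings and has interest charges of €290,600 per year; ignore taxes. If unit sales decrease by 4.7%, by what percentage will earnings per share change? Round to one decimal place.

At 175,560 units, contribution = 175,560 × €13.90 = €2,440,284.00.
Operating income = contribution − fixed costs = €2,440,284.00 − €858,400 = €1,581,884.00.
Interest = €290,600.00, so EBIT − I = €1,291,284.00.
DCL = total CM / (EBIT − I) = €2,440,284.00 / €1,291,284.00 = 1.8898.
EPS therefore changes by 1.8898 × (-4.7%) = -8.9%.

-8.9%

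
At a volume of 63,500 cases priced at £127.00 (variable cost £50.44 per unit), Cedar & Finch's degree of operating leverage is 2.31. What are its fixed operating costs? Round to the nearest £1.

£2,756,989

At 63,500 units, contribution = 63,500 × £76.56 = £4,861,560.00.
DOL = contribution / EBIT, so EBIT = £4,861,560.00 / 2.31 = £2,104,571.43.
And FC = contribution − EBIT = £4,861,560.00 − £2,104,571.43 = £2,756,989.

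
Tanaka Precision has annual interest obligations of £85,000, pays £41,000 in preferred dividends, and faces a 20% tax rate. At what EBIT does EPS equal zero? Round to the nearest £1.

Preferred dividends are paid after tax, so their pre-tax equivalent is £41,000 ÷ (1 − 0.20) = £51,250.00.
EPS = 0 when EBIT covers interest plus the pre-tax preferred burden: £85,000 + £51,250.00 = £136,250.00.

£136,250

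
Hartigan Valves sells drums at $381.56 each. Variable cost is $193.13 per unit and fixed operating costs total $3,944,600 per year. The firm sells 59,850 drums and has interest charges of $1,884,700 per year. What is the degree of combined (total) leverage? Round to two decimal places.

Contribution at this volume is 59,850 × $188.43 = $11,277,535.50.
Subtracting fixed costs: EBIT = $11,277,535.50 − $3,944,600 = $7,332,935.50. Interest = $1,884,700.00, so EBIT − I = $5,448,235.50.
Degree of total leverage = total CM / (EBIT − interest) = $11,277,535.50 / $5,448,235.50 = 2.0699.

2.07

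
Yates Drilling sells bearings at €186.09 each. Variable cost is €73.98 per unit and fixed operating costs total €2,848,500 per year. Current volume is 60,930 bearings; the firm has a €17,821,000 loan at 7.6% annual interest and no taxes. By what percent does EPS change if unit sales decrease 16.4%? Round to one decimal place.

-42.6%

Contribution at this volume is 60,930 × €112.11 = €6,830,862.30.
Operating income = contribution − fixed costs = €6,830,862.30 − €2,848,500 = €3,982,362.30.
Interest = €1,354,396.00, so EBIT − I = €2,627,966.30.
DCL = total CM / (EBIT − I) = €6,830,862.30 / €2,627,966.30 = 2.5993.
%ΔEPS = DCL × %ΔSales = 2.5993 × -16.4% = -42.6%.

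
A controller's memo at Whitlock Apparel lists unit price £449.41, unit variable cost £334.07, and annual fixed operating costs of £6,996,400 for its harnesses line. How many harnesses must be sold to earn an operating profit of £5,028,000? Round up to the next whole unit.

104,252 harnesses

Unit CM = price − variable cost = £449.41 − £334.07 = £115.34.
Units = (FC + target) / CM = (£6,996,400 + £5,028,000) / £115.34 = 104,251.78, so 104,252 harnesses.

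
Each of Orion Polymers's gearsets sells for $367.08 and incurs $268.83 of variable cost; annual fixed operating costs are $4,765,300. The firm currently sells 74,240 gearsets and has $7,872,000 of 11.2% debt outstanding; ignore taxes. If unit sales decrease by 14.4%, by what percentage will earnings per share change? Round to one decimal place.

Total contribution margin = 74,240 × $98.25 = $7,294,080.00.
Subtracting fixed costs: EBIT = $7,294,080.00 − $4,765,300 = $2,528,780.00.
Interest = $881,664.00, so EBIT − I = $1,647,116.00.
DCL = total CM / (EBIT − I) = $7,294,080.00 / $1,647,116.00 = 4.4284.
%ΔEPS = DCL × %ΔSales = 4.4284 × -14.4% = -63.8%.

-63.8%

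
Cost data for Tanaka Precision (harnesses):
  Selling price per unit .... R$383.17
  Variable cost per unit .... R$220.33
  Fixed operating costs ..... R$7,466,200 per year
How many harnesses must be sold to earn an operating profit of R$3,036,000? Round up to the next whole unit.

Unit CM = price − variable cost = R$383.17 − R$220.33 = R$162.84.
Required volume = (fixed costs + target profit) ÷ CM = (R$7,466,200 + R$3,036,000) ÷ R$162.84 = 64,493.98, so 64,494 harnesses.

64,494 harnesses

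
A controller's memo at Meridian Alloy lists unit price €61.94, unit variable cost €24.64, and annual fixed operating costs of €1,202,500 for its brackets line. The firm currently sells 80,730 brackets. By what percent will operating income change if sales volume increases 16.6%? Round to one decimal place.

Contribution at this volume is 80,730 × €37.30 = €3,011,229.00.
EBIT = €3,011,229.00 − €1,202,500 = €1,808,729.00.
DOL = contribution ÷ EBIT = €3,011,229.00 ÷ €1,808,729.00 = 1.6648.
%ΔEBIT = DOL × %ΔSales = 1.6648 × +16.6% = +27.6%.

+27.6%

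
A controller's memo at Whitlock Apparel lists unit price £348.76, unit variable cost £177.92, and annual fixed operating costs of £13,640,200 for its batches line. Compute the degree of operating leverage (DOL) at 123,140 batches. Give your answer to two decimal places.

2.84

At 123,140 units, contribution = 123,140 × £170.84 = £21,037,237.60.
Subtracting fixed costs: EBIT = £21,037,237.60 − £13,640,200 = £7,397,037.60.
DOL = contribution ÷ EBIT = £21,037,237.60 ÷ £7,397,037.60 = 2.8440.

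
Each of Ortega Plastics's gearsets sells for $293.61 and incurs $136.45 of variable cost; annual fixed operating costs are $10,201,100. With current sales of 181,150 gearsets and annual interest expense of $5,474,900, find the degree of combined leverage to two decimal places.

2.23

Total contribution margin = 181,150 × $157.16 = $28,469,534.00.
EBIT = $28,469,534.00 − $10,201,100 = $18,268,434.00. Interest = $5,474,900.00.
DOL = $28,469,534.00 ÷ $18,268,434.00 = 1.5584; DFL = $18,268,434.00 ÷ $12,793,534.00 = 1.4279.
DCL = DOL × DFL = 1.5584 × 1.4279 = 2.2252.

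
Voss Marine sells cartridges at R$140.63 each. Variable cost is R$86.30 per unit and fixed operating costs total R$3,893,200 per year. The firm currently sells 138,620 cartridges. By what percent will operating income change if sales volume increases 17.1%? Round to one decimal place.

+35.4%

Total contribution margin = 138,620 × R$54.33 = R$7,531,224.60.
EBIT = R$7,531,224.60 − R$3,893,200 = R$3,638,024.60.
Degree of operating leverage = R$7,531,224.60 / R$3,638,024.60 = 2.0701.
Operating income changes by 2.0701 × +17.1% = +35.4%.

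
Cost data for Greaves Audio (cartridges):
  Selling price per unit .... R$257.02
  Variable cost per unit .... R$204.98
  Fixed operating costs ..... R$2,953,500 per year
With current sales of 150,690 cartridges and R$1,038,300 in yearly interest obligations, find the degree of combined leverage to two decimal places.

Total contribution margin = 150,690 × R$52.04 = R$7,841,907.60.
Subtracting fixed costs: EBIT = R$7,841,907.60 − R$2,953,500 = R$4,888,407.60. Interest = R$1,038,300.00.
DOL = R$7,841,907.60 ÷ R$4,888,407.60 = 1.6042; DFL = R$4,888,407.60 ÷ R$3,850,107.60 = 1.2697.
Combined leverage = 1.6042 × 1.2697 = 2.0369.

2.04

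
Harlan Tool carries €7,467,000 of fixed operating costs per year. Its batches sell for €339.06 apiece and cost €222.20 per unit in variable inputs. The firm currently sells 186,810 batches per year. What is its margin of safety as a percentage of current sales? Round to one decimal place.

Unit CM = price − variable cost = €339.06 − €222.20 = €116.86. Break-even units = €7,467,000 ÷ €116.86 = 63,896.97; break-even revenue = 63,896.97 × €339.06 = €21,664,906.90.
Current sales = 186,810 × €339.06 = €63,339,798.60.
Margin of safety = (€63,339,798.60 − €21,664,906.90) ÷ €63,339,798.60 = 65.8%.

65.8%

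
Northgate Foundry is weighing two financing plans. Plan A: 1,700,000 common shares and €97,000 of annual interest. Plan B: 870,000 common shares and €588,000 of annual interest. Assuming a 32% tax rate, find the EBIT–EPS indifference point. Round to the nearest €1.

€1,102,663

At indifference, (EBIT − 97,000)(1 − t)/1,700,000 = (EBIT − 588,000)(1 − t)/870,000.
Cancelling (1 − t) and cross-multiplying: 870,000·(EBIT − 97,000) = 1,700,000·(EBIT − 588,000).
Solving, EBIT = (588,000·1,700,000 − 97,000·870,000) / (1,700,000 − 870,000) = 915,210,000,000 / 830,000 = 1,102,662.65.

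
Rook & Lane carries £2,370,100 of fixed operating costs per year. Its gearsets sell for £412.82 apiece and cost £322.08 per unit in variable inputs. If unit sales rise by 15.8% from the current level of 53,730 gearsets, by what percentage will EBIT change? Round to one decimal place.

Contribution at this volume is 53,730 × £90.74 = £4,875,460.20.
EBIT = £4,875,460.20 − £2,370,100 = £2,505,360.20.
DOL = contribution ÷ EBIT = £4,875,460.20 ÷ £2,505,360.20 = 1.9460.
Operating income changes by 1.9460 × +15.8% = +30.7%.

+30.7%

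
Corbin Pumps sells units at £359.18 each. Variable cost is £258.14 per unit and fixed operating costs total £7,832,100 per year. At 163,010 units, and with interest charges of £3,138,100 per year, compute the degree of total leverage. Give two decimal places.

At 163,010 units, contribution = 163,010 × £101.04 = £16,470,530.40.
Subtracting fixed costs: EBIT = £16,470,530.40 − £7,832,100 = £8,638,430.40. Interest = £3,138,100.00.
DOL = £16,470,530.40 ÷ £8,638,430.40 = 1.9067; DFL = £8,638,430.40 ÷ £5,500,330.40 = 1.5705.
DCL = DOL × DFL = 1.9067 × 1.5705 = 2.9945.

2.99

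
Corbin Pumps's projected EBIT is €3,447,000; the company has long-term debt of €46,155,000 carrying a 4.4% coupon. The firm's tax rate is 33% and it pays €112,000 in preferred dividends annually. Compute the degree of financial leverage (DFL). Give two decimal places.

Annual interest charges come to €2,030,820.00.
Preferred dividends grossed up pre-tax: €112,000 / (1 − 0.33) = €167,164.18.
DFL = EBIT ÷ [EBIT − I − D_p/(1−t)] = €3,447,000 ÷ [€3,447,000 − €2,030,820.00 − €167,164.18] = €3,447,000 ÷ €1,249,015.82 = 2.7598.

2.76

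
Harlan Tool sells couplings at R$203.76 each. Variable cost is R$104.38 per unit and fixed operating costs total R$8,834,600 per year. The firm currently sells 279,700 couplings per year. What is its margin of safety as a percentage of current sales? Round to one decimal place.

Contribution margin per unit = R$203.76 − R$104.38 = R$99.38. Break-even units = R$8,834,600 ÷ R$99.38 = 88,897.16; break-even revenue = 88,897.16 × R$203.76 = R$18,113,685.81.
Current sales = 279,700 × R$203.76 = R$56,991,672.00.
Margin of safety = (R$56,991,672.00 − R$18,113,685.81) ÷ R$56,991,672.00 = 68.2%.

68.2%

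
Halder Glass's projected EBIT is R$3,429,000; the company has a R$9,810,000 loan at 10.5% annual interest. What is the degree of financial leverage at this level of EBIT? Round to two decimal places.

1.43

Interest = R$1,030,050.00.
Degree of financial leverage = EBIT / (EBIT − interest) = R$3,429,000 / R$2,398,950.00 = 1.4294.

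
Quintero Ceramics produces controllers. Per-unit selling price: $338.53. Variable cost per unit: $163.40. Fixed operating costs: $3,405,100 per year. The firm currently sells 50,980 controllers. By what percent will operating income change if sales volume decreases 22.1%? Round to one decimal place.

Contribution at this volume is 50,980 × $175.13 = $8,928,127.40.
Operating income = contribution − fixed costs = $8,928,127.40 − $3,405,100 = $5,523,027.40.
So DOL = total CM / EBIT = $8,928,127.40 / $5,523,027.40 = 1.6165.
So EBIT moves 1.6165 × (-22.1%) = -35.7%.

-35.7%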